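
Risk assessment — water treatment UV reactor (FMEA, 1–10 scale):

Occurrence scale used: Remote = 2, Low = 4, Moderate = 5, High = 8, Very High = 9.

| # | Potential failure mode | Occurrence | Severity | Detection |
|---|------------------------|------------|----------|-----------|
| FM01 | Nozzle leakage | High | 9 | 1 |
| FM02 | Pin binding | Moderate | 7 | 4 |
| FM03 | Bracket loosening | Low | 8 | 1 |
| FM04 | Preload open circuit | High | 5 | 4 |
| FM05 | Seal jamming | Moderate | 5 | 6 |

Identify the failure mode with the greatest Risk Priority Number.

FM04

RPN = Severity × Occurrence × Detection:
  FM01: 9 × 8 × 1 = 72
  FM02: 7 × 5 × 4 = 140
  FM03: 8 × 4 × 1 = 32
  FM04: 5 × 8 × 4 = 160
  FM05: 5 × 5 × 6 = 150
Highest RPN is 160 → FM04.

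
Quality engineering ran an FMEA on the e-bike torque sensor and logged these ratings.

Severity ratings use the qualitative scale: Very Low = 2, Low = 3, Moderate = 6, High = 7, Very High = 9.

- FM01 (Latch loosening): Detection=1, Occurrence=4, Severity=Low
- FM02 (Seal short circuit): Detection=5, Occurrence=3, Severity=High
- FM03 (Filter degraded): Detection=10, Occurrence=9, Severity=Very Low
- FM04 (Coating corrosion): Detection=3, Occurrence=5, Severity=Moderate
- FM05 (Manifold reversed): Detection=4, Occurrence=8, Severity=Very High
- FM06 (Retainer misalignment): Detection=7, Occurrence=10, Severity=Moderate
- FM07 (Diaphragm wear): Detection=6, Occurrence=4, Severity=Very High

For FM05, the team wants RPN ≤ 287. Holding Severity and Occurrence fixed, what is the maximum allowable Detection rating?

FM05: S=9, O=8, D=4 → current RPN = 288.
Fixed product = 72. Need 72 × D ≤ 287, so D ≤ 287/72 = 3.99.
Maximum integer Detection rating = 3 (gives RPN 216; D=4 would give 288 > 287).

3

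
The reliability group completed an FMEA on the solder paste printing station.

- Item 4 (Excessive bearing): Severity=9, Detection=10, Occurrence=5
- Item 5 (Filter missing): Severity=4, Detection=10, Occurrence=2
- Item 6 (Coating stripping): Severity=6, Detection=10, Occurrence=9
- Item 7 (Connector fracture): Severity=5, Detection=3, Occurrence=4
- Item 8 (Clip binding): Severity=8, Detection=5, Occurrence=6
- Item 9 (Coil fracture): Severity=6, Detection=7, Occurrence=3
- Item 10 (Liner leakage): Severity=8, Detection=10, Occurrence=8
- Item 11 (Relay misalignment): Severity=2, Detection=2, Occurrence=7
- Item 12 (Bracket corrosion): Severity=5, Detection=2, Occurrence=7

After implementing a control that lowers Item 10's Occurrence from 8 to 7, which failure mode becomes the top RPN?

RPN = Severity × Occurrence × Detection:
  Item 4: 9 × 5 × 10 = 450
  Item 5: 4 × 2 × 10 = 80
  Item 6: 6 × 9 × 10 = 540
  Item 7: 5 × 4 × 3 = 60
  Item 8: 8 × 6 × 5 = 240
  Item 9: 6 × 3 × 7 = 126
  Item 10: 8 × 8 × 10 = 640
  Item 11: 2 × 7 × 2 = 28
  Item 12: 5 × 7 × 2 = 70
After action: Item 10 → 8 × 7 × 10 = 560.
Revised RPNs: Item 10=560, Item 6=540, Item 4=450, Item 8=240, Item 9=126, Item 5=80, Item 12=70, Item 7=60, Item 11=28.
Highest is now Item 10 (560).

Item 10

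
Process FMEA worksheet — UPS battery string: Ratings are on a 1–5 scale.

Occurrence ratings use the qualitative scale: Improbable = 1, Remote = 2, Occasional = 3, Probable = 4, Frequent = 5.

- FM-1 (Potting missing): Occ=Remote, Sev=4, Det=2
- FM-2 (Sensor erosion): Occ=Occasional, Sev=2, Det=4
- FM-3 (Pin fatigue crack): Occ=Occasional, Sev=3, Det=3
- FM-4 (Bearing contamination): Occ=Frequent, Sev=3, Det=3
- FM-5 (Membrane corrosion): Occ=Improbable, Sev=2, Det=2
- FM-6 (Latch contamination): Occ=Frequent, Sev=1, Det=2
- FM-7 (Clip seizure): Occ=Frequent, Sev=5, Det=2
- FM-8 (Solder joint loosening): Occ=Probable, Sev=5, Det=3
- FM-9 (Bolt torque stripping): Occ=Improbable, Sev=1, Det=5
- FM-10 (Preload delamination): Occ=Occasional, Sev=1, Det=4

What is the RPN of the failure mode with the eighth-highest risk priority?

RPN = Severity × Occurrence × Detection:
  FM-1: 4 × 2 × 2 = 16
  FM-2: 2 × 3 × 4 = 24
  FM-3: 3 × 3 × 3 = 27
  FM-4: 3 × 5 × 3 = 45
  FM-5: 2 × 1 × 2 = 4
  FM-6: 1 × 5 × 2 = 10
  FM-7: 5 × 5 × 2 = 50
  FM-8: 5 × 4 × 3 = 60
  FM-9: 1 × 1 × 5 = 5
  FM-10: 1 × 3 × 4 = 12
Sorted descending: 60, 50, 45, 27, 24, 16, 12, 10, 5, 4.
The eighth-highest RPN is 10 (FM-6).

10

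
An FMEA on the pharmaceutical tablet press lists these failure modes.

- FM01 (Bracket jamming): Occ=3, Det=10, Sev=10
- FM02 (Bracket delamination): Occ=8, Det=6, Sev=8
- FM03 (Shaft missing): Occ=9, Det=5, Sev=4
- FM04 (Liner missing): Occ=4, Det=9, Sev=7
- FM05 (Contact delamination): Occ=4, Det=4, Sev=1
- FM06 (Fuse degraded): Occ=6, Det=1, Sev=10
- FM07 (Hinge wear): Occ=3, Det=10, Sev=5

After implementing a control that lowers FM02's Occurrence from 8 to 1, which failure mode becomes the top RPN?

RPN = Severity × Occurrence × Detection:
  FM01: 10 × 3 × 10 = 300
  FM02: 8 × 8 × 6 = 384
  FM03: 4 × 9 × 5 = 180
  FM04: 7 × 4 × 9 = 252
  FM05: 1 × 4 × 4 = 16
  FM06: 10 × 6 × 1 = 60
  FM07: 5 × 3 × 10 = 150
After action: FM02 → 8 × 1 × 6 = 48.
Revised RPNs: FM01=300, FM04=252, FM03=180, FM07=150, FM06=60, FM02=48, FM05=16.
Highest is now FM01 (300).

FM01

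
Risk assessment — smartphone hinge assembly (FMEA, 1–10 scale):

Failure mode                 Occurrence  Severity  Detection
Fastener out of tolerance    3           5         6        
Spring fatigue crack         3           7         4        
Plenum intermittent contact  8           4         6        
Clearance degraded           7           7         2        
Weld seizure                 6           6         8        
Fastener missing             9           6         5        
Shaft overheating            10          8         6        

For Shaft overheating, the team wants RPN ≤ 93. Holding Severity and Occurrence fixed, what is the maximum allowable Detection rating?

Shaft overheating: S=8, O=10, D=6 → current RPN = 480.
Fixed product = 80. Need 80 × D ≤ 93, so D ≤ 93/80 = 1.16.
Maximum integer Detection rating = 1 (gives RPN 80; D=2 would give 160 > 93).

1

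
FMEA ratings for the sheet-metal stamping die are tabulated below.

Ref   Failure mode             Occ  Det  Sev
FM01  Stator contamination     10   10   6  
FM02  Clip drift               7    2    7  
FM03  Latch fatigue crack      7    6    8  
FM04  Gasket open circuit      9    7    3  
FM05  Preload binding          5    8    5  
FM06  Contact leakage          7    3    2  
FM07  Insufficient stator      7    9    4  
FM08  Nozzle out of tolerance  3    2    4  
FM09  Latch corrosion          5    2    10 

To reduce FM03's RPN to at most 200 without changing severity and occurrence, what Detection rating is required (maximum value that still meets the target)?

3

FM03: S=8, O=7, D=6 → current RPN = 336.
Fixed product = 56. Need 56 × D ≤ 200, so D ≤ 200/56 = 3.57.
Maximum integer Detection rating = 3 (gives RPN 168; D=4 would give 224 > 200).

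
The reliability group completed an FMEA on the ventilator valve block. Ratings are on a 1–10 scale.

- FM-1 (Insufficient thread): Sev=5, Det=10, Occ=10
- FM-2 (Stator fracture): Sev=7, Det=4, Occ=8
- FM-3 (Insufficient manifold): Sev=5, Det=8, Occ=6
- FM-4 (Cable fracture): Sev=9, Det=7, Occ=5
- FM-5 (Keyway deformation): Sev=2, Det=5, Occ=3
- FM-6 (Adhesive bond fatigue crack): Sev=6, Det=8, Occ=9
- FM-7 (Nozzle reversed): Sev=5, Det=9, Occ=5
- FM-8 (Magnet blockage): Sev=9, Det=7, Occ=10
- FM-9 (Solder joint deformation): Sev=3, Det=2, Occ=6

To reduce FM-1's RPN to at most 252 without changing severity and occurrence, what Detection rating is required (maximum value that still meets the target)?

5

FM-1: S=5, O=10, D=10 → current RPN = 500.
Fixed product = 50. Need 50 × D ≤ 252, so D ≤ 252/50 = 5.04.
Maximum integer Detection rating = 5 (gives RPN 250; D=6 would give 300 > 252).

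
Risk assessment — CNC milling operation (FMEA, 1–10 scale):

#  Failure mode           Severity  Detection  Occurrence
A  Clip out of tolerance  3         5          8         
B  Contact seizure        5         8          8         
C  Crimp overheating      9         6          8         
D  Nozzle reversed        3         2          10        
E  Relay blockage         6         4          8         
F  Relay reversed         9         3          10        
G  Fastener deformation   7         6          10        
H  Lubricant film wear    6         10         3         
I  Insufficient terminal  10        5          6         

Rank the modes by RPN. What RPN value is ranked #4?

300

RPN = Severity × Occurrence × Detection:
  A: 3 × 8 × 5 = 120
  B: 5 × 8 × 8 = 320
  C: 9 × 8 × 6 = 432
  D: 3 × 10 × 2 = 60
  E: 6 × 8 × 4 = 192
  F: 9 × 10 × 3 = 270
  G: 7 × 10 × 6 = 420
  H: 6 × 3 × 10 = 180
  I: 10 × 6 × 5 = 300
Sorted descending: 432, 420, 320, 300, 270, 192, 180, 120, 60.
The fourth-highest RPN is 300 (I).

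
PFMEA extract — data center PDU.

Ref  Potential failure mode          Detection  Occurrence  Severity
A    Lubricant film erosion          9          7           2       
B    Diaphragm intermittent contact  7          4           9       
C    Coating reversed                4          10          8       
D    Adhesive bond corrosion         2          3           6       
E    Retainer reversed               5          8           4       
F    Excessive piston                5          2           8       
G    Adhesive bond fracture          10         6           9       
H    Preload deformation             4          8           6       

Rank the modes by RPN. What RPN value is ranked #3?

RPN = Severity × Occurrence × Detection:
  A: 2 × 7 × 9 = 126
  B: 9 × 4 × 7 = 252
  C: 8 × 10 × 4 = 320
  D: 6 × 3 × 2 = 36
  E: 4 × 8 × 5 = 160
  F: 8 × 2 × 5 = 80
  G: 9 × 6 × 10 = 540
  H: 6 × 8 × 4 = 192
Sorted descending: 540, 320, 252, 192, 160, 126, 80, 36.
The third-highest RPN is 252 (B).

252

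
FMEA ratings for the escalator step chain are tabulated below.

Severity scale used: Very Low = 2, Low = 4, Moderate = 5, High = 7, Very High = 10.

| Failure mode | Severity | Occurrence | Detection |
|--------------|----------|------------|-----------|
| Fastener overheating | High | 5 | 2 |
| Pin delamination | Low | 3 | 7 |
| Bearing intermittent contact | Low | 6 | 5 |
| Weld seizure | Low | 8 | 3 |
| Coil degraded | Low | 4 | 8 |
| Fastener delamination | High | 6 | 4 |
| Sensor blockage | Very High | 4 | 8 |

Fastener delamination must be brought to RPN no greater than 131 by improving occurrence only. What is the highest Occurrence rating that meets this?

Fastener delamination: S=7, O=6, D=4 → current RPN = 168.
Fixed product = 28. Need 28 × O ≤ 131, so O ≤ 131/28 = 4.68.
Maximum integer Occurrence rating = 4 (gives RPN 112; O=5 would give 140 > 131).

4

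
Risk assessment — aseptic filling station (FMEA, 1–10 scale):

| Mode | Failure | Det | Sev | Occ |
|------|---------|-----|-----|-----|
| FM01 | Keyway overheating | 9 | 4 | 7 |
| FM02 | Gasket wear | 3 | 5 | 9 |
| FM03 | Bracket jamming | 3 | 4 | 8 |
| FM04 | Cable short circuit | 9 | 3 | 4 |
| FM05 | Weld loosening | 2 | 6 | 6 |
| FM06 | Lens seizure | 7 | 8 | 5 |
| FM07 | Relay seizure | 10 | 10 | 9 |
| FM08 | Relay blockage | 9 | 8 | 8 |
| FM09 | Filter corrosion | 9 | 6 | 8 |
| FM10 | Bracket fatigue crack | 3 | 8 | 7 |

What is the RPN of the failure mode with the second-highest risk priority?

RPN = Severity × Occurrence × Detection:
  FM01: 4 × 7 × 9 = 252
  FM02: 5 × 9 × 3 = 135
  FM03: 4 × 8 × 3 = 96
  FM04: 3 × 4 × 9 = 108
  FM05: 6 × 6 × 2 = 72
  FM06: 8 × 5 × 7 = 280
  FM07: 10 × 9 × 10 = 900
  FM08: 8 × 8 × 9 = 576
  FM09: 6 × 8 × 9 = 432
  FM10: 8 × 7 × 3 = 168
Sorted descending: 900, 576, 432, 280, 252, 168, 135, 108, 96, 72.
The second-highest RPN is 576 (FM08).

576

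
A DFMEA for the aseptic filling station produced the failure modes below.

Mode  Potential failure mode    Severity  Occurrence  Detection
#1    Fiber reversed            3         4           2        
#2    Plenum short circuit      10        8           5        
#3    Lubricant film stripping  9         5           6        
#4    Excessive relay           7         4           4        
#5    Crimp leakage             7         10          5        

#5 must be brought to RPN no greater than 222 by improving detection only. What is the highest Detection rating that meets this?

#5: S=7, O=10, D=5 → current RPN = 350.
Fixed product = 70. Need 70 × D ≤ 222, so D ≤ 222/70 = 3.17.
Maximum integer Detection rating = 3 (gives RPN 210; D=4 would give 280 > 222).

3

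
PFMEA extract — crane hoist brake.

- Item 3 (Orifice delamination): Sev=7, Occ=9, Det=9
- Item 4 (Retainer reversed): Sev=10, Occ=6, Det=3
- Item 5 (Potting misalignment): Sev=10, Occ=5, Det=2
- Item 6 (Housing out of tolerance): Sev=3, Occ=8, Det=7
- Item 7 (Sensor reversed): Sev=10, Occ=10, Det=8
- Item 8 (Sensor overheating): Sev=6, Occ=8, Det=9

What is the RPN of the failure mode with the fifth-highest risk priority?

168

RPN = Severity × Occurrence × Detection:
  Item 3: 7 × 9 × 9 = 567
  Item 4: 10 × 6 × 3 = 180
  Item 5: 10 × 5 × 2 = 100
  Item 6: 3 × 8 × 7 = 168
  Item 7: 10 × 10 × 8 = 800
  Item 8: 6 × 8 × 9 = 432
Sorted descending: 800, 567, 432, 180, 168, 100.
The fifth-highest RPN is 168 (Item 6).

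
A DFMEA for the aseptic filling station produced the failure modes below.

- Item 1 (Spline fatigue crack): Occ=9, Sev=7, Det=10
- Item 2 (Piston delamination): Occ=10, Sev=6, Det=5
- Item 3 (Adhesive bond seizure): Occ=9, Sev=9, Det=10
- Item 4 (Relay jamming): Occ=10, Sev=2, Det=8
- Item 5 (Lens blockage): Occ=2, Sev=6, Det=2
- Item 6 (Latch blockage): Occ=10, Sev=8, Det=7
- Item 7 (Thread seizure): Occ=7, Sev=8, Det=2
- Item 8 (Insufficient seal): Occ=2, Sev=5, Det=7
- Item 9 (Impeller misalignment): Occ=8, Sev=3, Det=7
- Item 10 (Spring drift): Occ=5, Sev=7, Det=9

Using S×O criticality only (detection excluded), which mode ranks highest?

Item 3

Criticality = Severity × Occurrence:
  Item 1: 7 × 9 = 63
  Item 2: 6 × 10 = 60
  Item 3: 9 × 9 = 81
  Item 4: 2 × 10 = 20
  Item 5: 6 × 2 = 12
  Item 6: 8 × 10 = 80
  Item 7: 8 × 7 = 56
  Item 8: 5 × 2 = 10
  Item 9: 3 × 8 = 24
  Item 10: 7 × 5 = 35
Highest criticality is 81 → Item 3.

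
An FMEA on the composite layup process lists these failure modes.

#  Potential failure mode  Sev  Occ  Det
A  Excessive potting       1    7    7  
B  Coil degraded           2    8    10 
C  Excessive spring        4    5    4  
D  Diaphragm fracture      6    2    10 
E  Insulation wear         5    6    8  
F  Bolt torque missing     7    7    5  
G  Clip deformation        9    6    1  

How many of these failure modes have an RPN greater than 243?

RPN = Severity × Occurrence × Detection:
  A: 1 × 7 × 7 = 49
  B: 2 × 8 × 10 = 160
  C: 4 × 5 × 4 = 80
  D: 6 × 2 × 10 = 120
  E: 5 × 6 × 8 = 240
  F: 7 × 7 × 5 = 245
  G: 9 × 6 × 1 = 54
Modes with RPN > 243: F (245) → 1.

1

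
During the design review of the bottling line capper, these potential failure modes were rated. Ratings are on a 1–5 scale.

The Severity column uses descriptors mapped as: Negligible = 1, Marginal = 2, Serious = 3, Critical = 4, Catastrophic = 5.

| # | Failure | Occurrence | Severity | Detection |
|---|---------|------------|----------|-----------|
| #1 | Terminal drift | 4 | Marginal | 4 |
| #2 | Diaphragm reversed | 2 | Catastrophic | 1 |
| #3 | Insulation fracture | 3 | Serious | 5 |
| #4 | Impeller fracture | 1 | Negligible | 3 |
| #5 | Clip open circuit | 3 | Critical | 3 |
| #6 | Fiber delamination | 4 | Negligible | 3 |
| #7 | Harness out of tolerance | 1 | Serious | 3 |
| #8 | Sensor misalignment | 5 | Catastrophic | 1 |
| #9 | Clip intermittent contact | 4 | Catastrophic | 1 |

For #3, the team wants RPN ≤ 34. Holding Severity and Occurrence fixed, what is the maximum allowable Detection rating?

#3: S=3, O=3, D=5 → current RPN = 45.
Fixed product = 9. Need 9 × D ≤ 34, so D ≤ 34/9 = 3.78.
Maximum integer Detection rating = 3 (gives RPN 27; D=4 would give 36 > 34).

3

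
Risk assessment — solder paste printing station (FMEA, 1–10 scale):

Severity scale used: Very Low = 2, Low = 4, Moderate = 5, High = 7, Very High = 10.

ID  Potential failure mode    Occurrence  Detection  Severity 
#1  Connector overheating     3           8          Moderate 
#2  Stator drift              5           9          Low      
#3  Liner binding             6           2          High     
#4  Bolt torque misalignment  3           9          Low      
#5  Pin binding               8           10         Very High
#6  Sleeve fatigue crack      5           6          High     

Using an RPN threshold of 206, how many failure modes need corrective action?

2

RPN = Severity × Occurrence × Detection:
  #1: 5 × 3 × 8 = 120
  #2: 4 × 5 × 9 = 180
  #3: 7 × 6 × 2 = 84
  #4: 4 × 3 × 9 = 108
  #5: 10 × 8 × 10 = 800
  #6: 7 × 5 × 6 = 210
Modes with RPN ≥ 206: #5 (800), #6 (210) → 2.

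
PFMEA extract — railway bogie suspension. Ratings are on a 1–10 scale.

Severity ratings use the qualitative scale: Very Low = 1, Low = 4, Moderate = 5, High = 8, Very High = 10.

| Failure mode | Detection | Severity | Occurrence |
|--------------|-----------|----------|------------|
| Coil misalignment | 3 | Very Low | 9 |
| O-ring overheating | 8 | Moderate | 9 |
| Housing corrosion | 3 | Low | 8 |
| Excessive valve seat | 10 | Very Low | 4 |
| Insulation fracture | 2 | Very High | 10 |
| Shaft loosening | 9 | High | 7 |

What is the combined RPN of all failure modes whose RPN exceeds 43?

1160

RPN = Severity × Occurrence × Detection:
  Coil misalignment: 1 × 9 × 3 = 27
  O-ring overheating: 5 × 9 × 8 = 360
  Housing corrosion: 4 × 8 × 3 = 96
  Excessive valve seat: 1 × 4 × 10 = 40
  Insulation fracture: 10 × 10 × 2 = 200
  Shaft loosening: 8 × 7 × 9 = 504
RPN > 43: O-ring overheating (360), Housing corrosion (96), Insulation fracture (200), Shaft loosening (504).
Sum: 360 + 96 + 200 + 504 = 1160.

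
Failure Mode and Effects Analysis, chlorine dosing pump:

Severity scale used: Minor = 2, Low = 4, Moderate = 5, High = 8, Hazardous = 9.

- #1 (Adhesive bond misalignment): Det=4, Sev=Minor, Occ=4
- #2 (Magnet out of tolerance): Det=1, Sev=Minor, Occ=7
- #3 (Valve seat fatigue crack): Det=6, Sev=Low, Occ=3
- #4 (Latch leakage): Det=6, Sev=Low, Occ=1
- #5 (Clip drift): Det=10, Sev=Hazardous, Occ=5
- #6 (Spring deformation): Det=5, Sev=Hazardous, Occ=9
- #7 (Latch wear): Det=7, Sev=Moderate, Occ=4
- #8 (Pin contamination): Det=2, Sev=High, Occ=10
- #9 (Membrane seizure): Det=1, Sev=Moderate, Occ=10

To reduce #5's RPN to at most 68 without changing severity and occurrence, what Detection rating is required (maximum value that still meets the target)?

1

#5: S=9, O=5, D=10 → current RPN = 450.
Fixed product = 45. Need 45 × D ≤ 68, so D ≤ 68/45 = 1.51.
Maximum integer Detection rating = 1 (gives RPN 45; D=2 would give 90 > 68).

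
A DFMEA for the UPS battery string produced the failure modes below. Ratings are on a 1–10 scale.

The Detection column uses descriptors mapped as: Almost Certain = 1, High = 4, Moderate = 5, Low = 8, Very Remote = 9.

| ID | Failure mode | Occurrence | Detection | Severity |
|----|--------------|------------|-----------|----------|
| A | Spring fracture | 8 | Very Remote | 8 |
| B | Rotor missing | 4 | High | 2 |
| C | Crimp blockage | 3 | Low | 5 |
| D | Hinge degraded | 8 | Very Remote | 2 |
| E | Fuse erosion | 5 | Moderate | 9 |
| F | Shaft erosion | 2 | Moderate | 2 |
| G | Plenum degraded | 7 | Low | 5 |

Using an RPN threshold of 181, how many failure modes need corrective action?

3

RPN = Severity × Occurrence × Detection:
  A: 8 × 8 × 9 = 576
  B: 2 × 4 × 4 = 32
  C: 5 × 3 × 8 = 120
  D: 2 × 8 × 9 = 144
  E: 9 × 5 × 5 = 225
  F: 2 × 2 × 5 = 20
  G: 5 × 7 × 8 = 280
Modes with RPN ≥ 181: A (576), E (225), G (280) → 3.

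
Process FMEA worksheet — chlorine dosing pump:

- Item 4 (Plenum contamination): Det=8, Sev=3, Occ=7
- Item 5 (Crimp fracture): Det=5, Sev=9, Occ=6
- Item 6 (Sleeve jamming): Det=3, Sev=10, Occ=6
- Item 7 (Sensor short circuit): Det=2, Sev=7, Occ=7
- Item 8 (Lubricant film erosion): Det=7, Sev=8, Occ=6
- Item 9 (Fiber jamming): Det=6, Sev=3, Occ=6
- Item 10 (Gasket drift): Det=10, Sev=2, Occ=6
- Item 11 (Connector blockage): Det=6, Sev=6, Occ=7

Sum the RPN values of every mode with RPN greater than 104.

RPN = Severity × Occurrence × Detection:
  Item 4: 3 × 7 × 8 = 168
  Item 5: 9 × 6 × 5 = 270
  Item 6: 10 × 6 × 3 = 180
  Item 7: 7 × 7 × 2 = 98
  Item 8: 8 × 6 × 7 = 336
  Item 9: 3 × 6 × 6 = 108
  Item 10: 2 × 6 × 10 = 120
  Item 11: 6 × 7 × 6 = 252
RPN > 104: Item 4 (168), Item 5 (270), Item 6 (180), Item 8 (336), Item 9 (108), Item 10 (120), Item 11 (252).
Sum: 168 + 270 + 180 + 336 + 108 + 120 + 252 = 1434.

1434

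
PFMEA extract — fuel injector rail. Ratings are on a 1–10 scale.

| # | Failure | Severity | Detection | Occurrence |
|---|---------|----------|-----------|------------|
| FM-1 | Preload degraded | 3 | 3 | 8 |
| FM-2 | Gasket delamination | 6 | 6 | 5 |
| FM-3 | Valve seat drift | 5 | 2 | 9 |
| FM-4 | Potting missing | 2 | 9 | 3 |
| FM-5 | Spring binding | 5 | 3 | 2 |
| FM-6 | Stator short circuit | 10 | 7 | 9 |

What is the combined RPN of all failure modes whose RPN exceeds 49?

RPN = Severity × Occurrence × Detection:
  FM-1: 3 × 8 × 3 = 72
  FM-2: 6 × 5 × 6 = 180
  FM-3: 5 × 9 × 2 = 90
  FM-4: 2 × 3 × 9 = 54
  FM-5: 5 × 2 × 3 = 30
  FM-6: 10 × 9 × 7 = 630
RPN > 49: FM-1 (72), FM-2 (180), FM-3 (90), FM-4 (54), FM-6 (630).
Sum: 72 + 180 + 90 + 54 + 630 = 1026.

1026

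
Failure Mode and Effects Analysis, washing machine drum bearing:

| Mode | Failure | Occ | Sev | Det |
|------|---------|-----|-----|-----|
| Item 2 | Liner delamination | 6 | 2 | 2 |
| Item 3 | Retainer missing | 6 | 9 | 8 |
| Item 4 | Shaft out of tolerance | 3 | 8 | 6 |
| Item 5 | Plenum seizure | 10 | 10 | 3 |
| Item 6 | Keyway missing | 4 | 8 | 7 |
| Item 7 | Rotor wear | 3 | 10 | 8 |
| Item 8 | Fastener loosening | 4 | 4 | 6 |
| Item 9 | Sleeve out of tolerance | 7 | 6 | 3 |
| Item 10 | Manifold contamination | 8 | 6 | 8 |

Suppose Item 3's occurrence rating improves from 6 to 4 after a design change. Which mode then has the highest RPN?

RPN = Severity × Occurrence × Detection:
  Item 2: 2 × 6 × 2 = 24
  Item 3: 9 × 6 × 8 = 432
  Item 4: 8 × 3 × 6 = 144
  Item 5: 10 × 10 × 3 = 300
  Item 6: 8 × 4 × 7 = 224
  Item 7: 10 × 3 × 8 = 240
  Item 8: 4 × 4 × 6 = 96
  Item 9: 6 × 7 × 3 = 126
  Item 10: 6 × 8 × 8 = 384
After action: Item 3 → 9 × 4 × 8 = 288.
Revised RPNs: Item 10=384, Item 5=300, Item 3=288, Item 7=240, Item 6=224, Item 4=144, Item 9=126, Item 8=96, Item 2=24.
Highest is now Item 10 (384).

Item 10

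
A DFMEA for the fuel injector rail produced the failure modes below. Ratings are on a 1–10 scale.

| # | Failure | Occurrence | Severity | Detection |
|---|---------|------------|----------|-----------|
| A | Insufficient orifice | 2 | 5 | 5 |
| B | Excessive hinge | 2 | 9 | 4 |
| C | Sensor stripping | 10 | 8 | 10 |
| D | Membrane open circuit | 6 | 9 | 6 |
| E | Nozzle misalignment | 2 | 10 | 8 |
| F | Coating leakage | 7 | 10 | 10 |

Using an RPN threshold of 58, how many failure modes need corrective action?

RPN = Severity × Occurrence × Detection:
  A: 5 × 2 × 5 = 50
  B: 9 × 2 × 4 = 72
  C: 8 × 10 × 10 = 800
  D: 9 × 6 × 6 = 324
  E: 10 × 2 × 8 = 160
  F: 10 × 7 × 10 = 700
Modes with RPN ≥ 58: B (72), C (800), D (324), E (160), F (700) → 5.

5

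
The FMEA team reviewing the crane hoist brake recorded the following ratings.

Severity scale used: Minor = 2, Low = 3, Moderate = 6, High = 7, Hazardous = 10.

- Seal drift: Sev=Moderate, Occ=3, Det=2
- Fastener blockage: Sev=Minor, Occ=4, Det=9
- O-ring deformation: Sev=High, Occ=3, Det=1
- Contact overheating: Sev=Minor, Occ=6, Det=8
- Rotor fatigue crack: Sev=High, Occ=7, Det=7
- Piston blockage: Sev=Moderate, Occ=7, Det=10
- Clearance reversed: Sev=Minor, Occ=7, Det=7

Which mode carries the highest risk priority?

RPN = Severity × Occurrence × Detection:
  Seal drift: 6 × 3 × 2 = 36
  Fastener blockage: 2 × 4 × 9 = 72
  O-ring deformation: 7 × 3 × 1 = 21
  Contact overheating: 2 × 6 × 8 = 96
  Rotor fatigue crack: 7 × 7 × 7 = 343
  Piston blockage: 6 × 7 × 10 = 420
  Clearance reversed: 2 × 7 × 7 = 98
Highest RPN is 420 → Piston blockage.

Piston blockage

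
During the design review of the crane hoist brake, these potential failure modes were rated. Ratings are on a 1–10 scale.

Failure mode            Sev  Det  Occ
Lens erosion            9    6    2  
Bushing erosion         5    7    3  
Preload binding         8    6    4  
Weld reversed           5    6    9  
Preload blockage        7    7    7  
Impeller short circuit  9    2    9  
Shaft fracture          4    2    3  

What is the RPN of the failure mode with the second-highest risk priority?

RPN = Severity × Occurrence × Detection:
  Lens erosion: 9 × 2 × 6 = 108
  Bushing erosion: 5 × 3 × 7 = 105
  Preload binding: 8 × 4 × 6 = 192
  Weld reversed: 5 × 9 × 6 = 270
  Preload blockage: 7 × 7 × 7 = 343
  Impeller short circuit: 9 × 9 × 2 = 162
  Shaft fracture: 4 × 3 × 2 = 24
Sorted descending: 343, 270, 192, 162, 108, 105, 24.
The second-highest RPN is 270 (Weld reversed).

270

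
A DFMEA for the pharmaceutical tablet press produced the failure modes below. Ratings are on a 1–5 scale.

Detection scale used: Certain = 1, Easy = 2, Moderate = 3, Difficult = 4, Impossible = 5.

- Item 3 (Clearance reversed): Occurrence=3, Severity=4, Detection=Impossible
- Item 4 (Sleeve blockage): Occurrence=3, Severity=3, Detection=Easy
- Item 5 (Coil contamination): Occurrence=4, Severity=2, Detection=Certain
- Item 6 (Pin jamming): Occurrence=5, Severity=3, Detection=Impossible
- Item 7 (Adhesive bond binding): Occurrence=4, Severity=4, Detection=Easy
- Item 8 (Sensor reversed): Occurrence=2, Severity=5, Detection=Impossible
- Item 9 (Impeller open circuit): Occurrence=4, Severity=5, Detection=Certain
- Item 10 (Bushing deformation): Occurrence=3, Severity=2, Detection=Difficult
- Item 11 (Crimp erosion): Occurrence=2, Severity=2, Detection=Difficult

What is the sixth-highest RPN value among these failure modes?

RPN = Severity × Occurrence × Detection:
  Item 3: 4 × 3 × 5 = 60
  Item 4: 3 × 3 × 2 = 18
  Item 5: 2 × 4 × 1 = 8
  Item 6: 3 × 5 × 5 = 75
  Item 7: 4 × 4 × 2 = 32
  Item 8: 5 × 2 × 5 = 50
  Item 9: 5 × 4 × 1 = 20
  Item 10: 2 × 3 × 4 = 24
  Item 11: 2 × 2 × 4 = 16
Sorted descending: 75, 60, 50, 32, 24, 20, 18, 16, 8.
The sixth-highest RPN is 20 (Item 9).

20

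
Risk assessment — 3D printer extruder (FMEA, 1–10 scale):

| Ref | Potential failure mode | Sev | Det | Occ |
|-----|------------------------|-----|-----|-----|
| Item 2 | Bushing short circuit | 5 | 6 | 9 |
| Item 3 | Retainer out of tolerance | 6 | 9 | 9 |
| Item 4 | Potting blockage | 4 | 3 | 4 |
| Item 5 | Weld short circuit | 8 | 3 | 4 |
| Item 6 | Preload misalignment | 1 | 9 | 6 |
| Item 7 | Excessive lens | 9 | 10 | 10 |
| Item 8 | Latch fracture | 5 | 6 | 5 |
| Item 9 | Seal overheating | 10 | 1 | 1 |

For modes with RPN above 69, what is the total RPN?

RPN = Severity × Occurrence × Detection:
  Item 2: 5 × 9 × 6 = 270
  Item 3: 6 × 9 × 9 = 486
  Item 4: 4 × 4 × 3 = 48
  Item 5: 8 × 4 × 3 = 96
  Item 6: 1 × 6 × 9 = 54
  Item 7: 9 × 10 × 10 = 900
  Item 8: 5 × 5 × 6 = 150
  Item 9: 10 × 1 × 1 = 10
RPN > 69: Item 2 (270), Item 3 (486), Item 5 (96), Item 7 (900), Item 8 (150).
Sum: 270 + 486 + 96 + 900 + 150 = 1902.

1902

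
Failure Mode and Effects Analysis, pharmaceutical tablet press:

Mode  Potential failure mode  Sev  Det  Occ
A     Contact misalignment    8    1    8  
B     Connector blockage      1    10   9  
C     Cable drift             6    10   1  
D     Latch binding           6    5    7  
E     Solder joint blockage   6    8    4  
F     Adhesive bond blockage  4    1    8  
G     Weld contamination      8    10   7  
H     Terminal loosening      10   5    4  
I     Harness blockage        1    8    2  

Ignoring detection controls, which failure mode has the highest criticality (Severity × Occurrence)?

A

Criticality = Severity × Occurrence:
  A: 8 × 8 = 64
  B: 1 × 9 = 9
  C: 6 × 1 = 6
  D: 6 × 7 = 42
  E: 6 × 4 = 24
  F: 4 × 8 = 32
  G: 8 × 7 = 56
  H: 10 × 4 = 40
  I: 1 × 2 = 2
Highest criticality is 64 → A.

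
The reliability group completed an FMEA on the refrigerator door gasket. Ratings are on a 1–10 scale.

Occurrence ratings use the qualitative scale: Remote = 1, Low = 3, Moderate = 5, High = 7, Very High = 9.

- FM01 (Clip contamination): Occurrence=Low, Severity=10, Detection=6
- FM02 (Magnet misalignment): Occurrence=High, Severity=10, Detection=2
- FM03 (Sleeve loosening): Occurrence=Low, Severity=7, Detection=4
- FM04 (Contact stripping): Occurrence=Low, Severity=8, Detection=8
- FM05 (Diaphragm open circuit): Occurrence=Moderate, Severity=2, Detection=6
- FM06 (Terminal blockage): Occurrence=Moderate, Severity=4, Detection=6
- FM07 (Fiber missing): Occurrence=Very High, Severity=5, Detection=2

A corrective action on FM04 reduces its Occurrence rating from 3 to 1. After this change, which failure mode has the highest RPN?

FM01

RPN = Severity × Occurrence × Detection:
  FM01: 10 × 3 × 6 = 180
  FM02: 10 × 7 × 2 = 140
  FM03: 7 × 3 × 4 = 84
  FM04: 8 × 3 × 8 = 192
  FM05: 2 × 5 × 6 = 60
  FM06: 4 × 5 × 6 = 120
  FM07: 5 × 9 × 2 = 90
After action: FM04 → 8 × 1 × 8 = 64.
Revised RPNs: FM01=180, FM02=140, FM06=120, FM07=90, FM03=84, FM04=64, FM05=60.
Highest is now FM01 (180).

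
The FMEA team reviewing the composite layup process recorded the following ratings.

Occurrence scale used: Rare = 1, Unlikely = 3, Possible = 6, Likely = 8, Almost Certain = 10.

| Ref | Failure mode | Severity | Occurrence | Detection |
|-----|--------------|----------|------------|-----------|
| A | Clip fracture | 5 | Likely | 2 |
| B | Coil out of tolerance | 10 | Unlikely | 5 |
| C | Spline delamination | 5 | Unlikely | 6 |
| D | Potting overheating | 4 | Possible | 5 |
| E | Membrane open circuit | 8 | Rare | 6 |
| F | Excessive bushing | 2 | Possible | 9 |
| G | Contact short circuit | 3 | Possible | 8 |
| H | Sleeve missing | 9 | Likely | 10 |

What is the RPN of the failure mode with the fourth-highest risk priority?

120

RPN = Severity × Occurrence × Detection:
  A: 5 × 8 × 2 = 80
  B: 10 × 3 × 5 = 150
  C: 5 × 3 × 6 = 90
  D: 4 × 6 × 5 = 120
  E: 8 × 1 × 6 = 48
  F: 2 × 6 × 9 = 108
  G: 3 × 6 × 8 = 144
  H: 9 × 8 × 10 = 720
Sorted descending: 720, 150, 144, 120, 108, 90, 80, 48.
The fourth-highest RPN is 120 (D).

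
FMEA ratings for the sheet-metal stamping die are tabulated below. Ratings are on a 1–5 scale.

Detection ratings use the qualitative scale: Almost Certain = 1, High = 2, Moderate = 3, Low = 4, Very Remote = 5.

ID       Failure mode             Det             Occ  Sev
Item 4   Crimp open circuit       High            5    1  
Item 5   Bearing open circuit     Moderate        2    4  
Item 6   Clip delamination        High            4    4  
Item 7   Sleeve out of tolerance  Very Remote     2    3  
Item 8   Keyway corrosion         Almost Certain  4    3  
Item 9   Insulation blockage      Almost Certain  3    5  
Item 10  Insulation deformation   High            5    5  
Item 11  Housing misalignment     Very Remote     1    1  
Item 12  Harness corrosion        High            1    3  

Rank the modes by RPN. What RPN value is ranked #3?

30

RPN = Severity × Occurrence × Detection:
  Item 4: 1 × 5 × 2 = 10
  Item 5: 4 × 2 × 3 = 24
  Item 6: 4 × 4 × 2 = 32
  Item 7: 3 × 2 × 5 = 30
  Item 8: 3 × 4 × 1 = 12
  Item 9: 5 × 3 × 1 = 15
  Item 10: 5 × 5 × 2 = 50
  Item 11: 1 × 1 × 5 = 5
  Item 12: 3 × 1 × 2 = 6
Sorted descending: 50, 32, 30, 24, 15, 12, 10, 6, 5.
The third-highest RPN is 30 (Item 7).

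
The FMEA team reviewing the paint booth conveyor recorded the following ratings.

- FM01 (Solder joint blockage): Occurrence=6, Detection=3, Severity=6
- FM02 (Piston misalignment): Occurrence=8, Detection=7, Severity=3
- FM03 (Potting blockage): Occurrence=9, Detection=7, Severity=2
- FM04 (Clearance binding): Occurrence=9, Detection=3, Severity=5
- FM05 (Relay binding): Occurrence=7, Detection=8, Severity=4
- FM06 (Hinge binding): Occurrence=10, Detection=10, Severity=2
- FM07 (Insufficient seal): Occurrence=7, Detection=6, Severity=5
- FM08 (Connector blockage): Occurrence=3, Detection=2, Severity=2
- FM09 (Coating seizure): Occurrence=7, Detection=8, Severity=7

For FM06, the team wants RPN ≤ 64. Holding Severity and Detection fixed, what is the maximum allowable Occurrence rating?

3

FM06: S=2, O=10, D=10 → current RPN = 200.
Fixed product = 20. Need 20 × O ≤ 64, so O ≤ 64/20 = 3.20.
Maximum integer Occurrence rating = 3 (gives RPN 60; O=4 would give 80 > 64).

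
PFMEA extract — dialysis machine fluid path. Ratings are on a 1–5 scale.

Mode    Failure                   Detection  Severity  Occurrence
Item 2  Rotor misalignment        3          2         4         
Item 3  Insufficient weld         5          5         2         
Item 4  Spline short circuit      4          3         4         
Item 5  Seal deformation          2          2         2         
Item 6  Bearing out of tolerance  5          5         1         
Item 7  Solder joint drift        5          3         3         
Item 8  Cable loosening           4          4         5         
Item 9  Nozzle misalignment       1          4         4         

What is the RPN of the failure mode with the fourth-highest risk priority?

45

RPN = Severity × Occurrence × Detection:
  Item 2: 2 × 4 × 3 = 24
  Item 3: 5 × 2 × 5 = 50
  Item 4: 3 × 4 × 4 = 48
  Item 5: 2 × 2 × 2 = 8
  Item 6: 5 × 1 × 5 = 25
  Item 7: 3 × 3 × 5 = 45
  Item 8: 4 × 5 × 4 = 80
  Item 9: 4 × 4 × 1 = 16
Sorted descending: 80, 50, 48, 45, 25, 24, 16, 8.
The fourth-highest RPN is 45 (Item 7).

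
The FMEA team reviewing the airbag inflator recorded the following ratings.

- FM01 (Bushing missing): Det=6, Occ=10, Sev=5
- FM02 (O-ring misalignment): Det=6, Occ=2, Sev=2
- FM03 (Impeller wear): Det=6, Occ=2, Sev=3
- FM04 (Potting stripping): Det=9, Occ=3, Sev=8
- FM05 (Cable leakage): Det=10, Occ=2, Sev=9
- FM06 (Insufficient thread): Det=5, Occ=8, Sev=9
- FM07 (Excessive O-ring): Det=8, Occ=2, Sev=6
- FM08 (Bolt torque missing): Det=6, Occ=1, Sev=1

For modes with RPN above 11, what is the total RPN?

RPN = Severity × Occurrence × Detection:
  FM01: 5 × 10 × 6 = 300
  FM02: 2 × 2 × 6 = 24
  FM03: 3 × 2 × 6 = 36
  FM04: 8 × 3 × 9 = 216
  FM05: 9 × 2 × 10 = 180
  FM06: 9 × 8 × 5 = 360
  FM07: 6 × 2 × 8 = 96
  FM08: 1 × 1 × 6 = 6
RPN > 11: FM01 (300), FM02 (24), FM03 (36), FM04 (216), FM05 (180), FM06 (360), FM07 (96).
Sum: 300 + 24 + 36 + 216 + 180 + 360 + 96 = 1212.

1212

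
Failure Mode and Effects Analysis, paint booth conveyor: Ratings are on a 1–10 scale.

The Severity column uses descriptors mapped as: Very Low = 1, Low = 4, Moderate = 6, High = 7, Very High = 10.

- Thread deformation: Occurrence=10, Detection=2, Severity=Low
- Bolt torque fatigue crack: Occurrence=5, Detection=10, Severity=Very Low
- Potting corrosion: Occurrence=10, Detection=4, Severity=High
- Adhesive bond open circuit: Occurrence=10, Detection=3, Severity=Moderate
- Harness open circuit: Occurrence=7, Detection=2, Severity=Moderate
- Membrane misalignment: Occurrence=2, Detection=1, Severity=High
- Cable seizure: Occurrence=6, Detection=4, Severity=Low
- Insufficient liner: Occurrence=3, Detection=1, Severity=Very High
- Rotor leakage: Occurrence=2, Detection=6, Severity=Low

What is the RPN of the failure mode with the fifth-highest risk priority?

80

RPN = Severity × Occurrence × Detection:
  Thread deformation: 4 × 10 × 2 = 80
  Bolt torque fatigue crack: 1 × 5 × 10 = 50
  Potting corrosion: 7 × 10 × 4 = 280
  Adhesive bond open circuit: 6 × 10 × 3 = 180
  Harness open circuit: 6 × 7 × 2 = 84
  Membrane misalignment: 7 × 2 × 1 = 14
  Cable seizure: 4 × 6 × 4 = 96
  Insufficient liner: 10 × 3 × 1 = 30
  Rotor leakage: 4 × 2 × 6 = 48
Sorted descending: 280, 180, 96, 84, 80, 50, 48, 30, 14.
The fifth-highest RPN is 80 (Thread deformation).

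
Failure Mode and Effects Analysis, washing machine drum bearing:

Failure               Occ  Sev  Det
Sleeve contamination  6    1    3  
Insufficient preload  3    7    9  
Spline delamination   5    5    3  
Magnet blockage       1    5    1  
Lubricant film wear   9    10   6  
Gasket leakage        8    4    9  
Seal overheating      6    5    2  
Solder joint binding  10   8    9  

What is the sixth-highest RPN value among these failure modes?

60

RPN = Severity × Occurrence × Detection:
  Sleeve contamination: 1 × 6 × 3 = 18
  Insufficient preload: 7 × 3 × 9 = 189
  Spline delamination: 5 × 5 × 3 = 75
  Magnet blockage: 5 × 1 × 1 = 5
  Lubricant film wear: 10 × 9 × 6 = 540
  Gasket leakage: 4 × 8 × 9 = 288
  Seal overheating: 5 × 6 × 2 = 60
  Solder joint binding: 8 × 10 × 9 = 720
Sorted descending: 720, 540, 288, 189, 75, 60, 18, 5.
The sixth-highest RPN is 60 (Seal overheating).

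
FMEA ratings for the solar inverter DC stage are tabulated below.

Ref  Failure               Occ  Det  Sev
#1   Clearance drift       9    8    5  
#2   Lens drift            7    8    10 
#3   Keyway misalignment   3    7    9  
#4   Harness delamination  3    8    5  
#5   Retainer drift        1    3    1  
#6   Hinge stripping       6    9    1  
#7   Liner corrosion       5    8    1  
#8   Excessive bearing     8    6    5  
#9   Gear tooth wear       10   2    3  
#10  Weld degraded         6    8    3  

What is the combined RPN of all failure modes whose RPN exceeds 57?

RPN = Severity × Occurrence × Detection:
  #1: 5 × 9 × 8 = 360
  #2: 10 × 7 × 8 = 560
  #3: 9 × 3 × 7 = 189
  #4: 5 × 3 × 8 = 120
  #5: 1 × 1 × 3 = 3
  #6: 1 × 6 × 9 = 54
  #7: 1 × 5 × 8 = 40
  #8: 5 × 8 × 6 = 240
  #9: 3 × 10 × 2 = 60
  #10: 3 × 6 × 8 = 144
RPN > 57: #1 (360), #2 (560), #3 (189), #4 (120), #8 (240), #9 (60), #10 (144).
Sum: 360 + 560 + 189 + 120 + 240 + 60 + 144 = 1673.

1673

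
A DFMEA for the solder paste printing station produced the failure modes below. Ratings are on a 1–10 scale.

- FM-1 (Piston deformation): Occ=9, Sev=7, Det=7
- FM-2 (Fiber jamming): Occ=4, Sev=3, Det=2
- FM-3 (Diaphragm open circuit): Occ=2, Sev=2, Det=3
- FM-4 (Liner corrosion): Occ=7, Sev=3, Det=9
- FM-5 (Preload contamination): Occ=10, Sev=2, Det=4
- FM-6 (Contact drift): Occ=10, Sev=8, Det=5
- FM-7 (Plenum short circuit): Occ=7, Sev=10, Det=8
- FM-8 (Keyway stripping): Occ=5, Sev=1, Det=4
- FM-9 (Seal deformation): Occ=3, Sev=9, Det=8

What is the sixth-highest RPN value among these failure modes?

RPN = Severity × Occurrence × Detection:
  FM-1: 7 × 9 × 7 = 441
  FM-2: 3 × 4 × 2 = 24
  FM-3: 2 × 2 × 3 = 12
  FM-4: 3 × 7 × 9 = 189
  FM-5: 2 × 10 × 4 = 80
  FM-6: 8 × 10 × 5 = 400
  FM-7: 10 × 7 × 8 = 560
  FM-8: 1 × 5 × 4 = 20
  FM-9: 9 × 3 × 8 = 216
Sorted descending: 560, 441, 400, 216, 189, 80, 24, 20, 12.
The sixth-highest RPN is 80 (FM-5).

80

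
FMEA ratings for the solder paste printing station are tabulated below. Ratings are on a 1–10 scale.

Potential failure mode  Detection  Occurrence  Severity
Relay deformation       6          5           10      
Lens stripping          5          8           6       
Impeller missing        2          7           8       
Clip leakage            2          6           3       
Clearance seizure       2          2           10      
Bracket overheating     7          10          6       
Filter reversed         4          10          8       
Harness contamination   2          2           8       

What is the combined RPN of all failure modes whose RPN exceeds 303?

RPN = Severity × Occurrence × Detection:
  Relay deformation: 10 × 5 × 6 = 300
  Lens stripping: 6 × 8 × 5 = 240
  Impeller missing: 8 × 7 × 2 = 112
  Clip leakage: 3 × 6 × 2 = 36
  Clearance seizure: 10 × 2 × 2 = 40
  Bracket overheating: 6 × 10 × 7 = 420
  Filter reversed: 8 × 10 × 4 = 320
  Harness contamination: 8 × 2 × 2 = 32
RPN > 303: Bracket overheating (420), Filter reversed (320).
Sum: 420 + 320 = 740.

740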